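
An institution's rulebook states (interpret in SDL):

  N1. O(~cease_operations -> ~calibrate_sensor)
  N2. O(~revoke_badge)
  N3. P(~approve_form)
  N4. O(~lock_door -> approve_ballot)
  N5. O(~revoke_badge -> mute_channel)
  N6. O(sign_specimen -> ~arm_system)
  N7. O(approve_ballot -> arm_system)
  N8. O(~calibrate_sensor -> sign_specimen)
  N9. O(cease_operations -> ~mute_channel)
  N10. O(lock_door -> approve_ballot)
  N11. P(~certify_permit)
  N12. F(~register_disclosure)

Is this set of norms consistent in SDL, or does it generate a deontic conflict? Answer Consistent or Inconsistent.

Inconsistent

Premises 10 and 4 cover both cases: O(lock_door -> approve_ballot) and O(~lock_door -> approve_ballot). Since lock_door ∨ ~lock_door is a tautology, O(approve_ballot) follows.
Applying K to premise 7 (O(approve_ballot -> arm_system)) and O(approve_ballot) yields O(arm_system).
Premise 6, O(sign_specimen -> ~arm_system), contraposes to O(arm_system -> ~sign_specimen); with O(arm_system) we get O(~sign_specimen).
The contrapositive of premise 8 (O(~calibrate_sensor -> sign_specimen)) is O(~sign_specimen -> calibrate_sensor), and O(~sign_specimen) is already established, so O(calibrate_sensor).
Premise 1 is O(~cease_operations -> ~calibrate_sensor); contrapositively O(calibrate_sensor -> cease_operations). Since O(calibrate_sensor) holds, K gives O(cease_operations).
With premise 9, O(cease_operations -> ~mute_channel), the K-axiom yields O(~mute_channel).
Premise 5 is O(~revoke_badge -> mute_channel); contrapositively O(~mute_channel -> revoke_badge). Since O(~mute_channel) holds, K gives O(revoke_badge).
But premise 2 directly asserts O(~revoke_badge).
We now have both O(revoke_badge) and O(~revoke_badge) — revoke_badge is simultaneously obligatory and forbidden, violating the D-axiom.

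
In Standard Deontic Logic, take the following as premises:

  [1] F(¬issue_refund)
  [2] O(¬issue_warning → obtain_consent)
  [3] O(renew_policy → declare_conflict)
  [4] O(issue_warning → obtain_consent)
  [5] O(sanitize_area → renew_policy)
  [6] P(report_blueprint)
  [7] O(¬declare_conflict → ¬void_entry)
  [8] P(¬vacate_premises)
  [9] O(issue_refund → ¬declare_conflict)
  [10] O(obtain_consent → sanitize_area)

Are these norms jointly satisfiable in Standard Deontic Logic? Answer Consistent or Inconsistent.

Premises 2 and 4 are O(¬issue_warning → obtain_consent) and O(issue_warning → obtain_consent); every ideal world satisfies ¬issue_warning or issue_warning, so in either case obtain_consent holds — hence O(obtain_consent).
Premise 10 is O(obtain_consent → sanitize_area); since O(obtain_consent), deontic closure gives O(sanitize_area).
Premise 5 is O(sanitize_area → renew_policy); since O(sanitize_area), deontic closure gives O(renew_policy).
Premise 3 is O(renew_policy → declare_conflict); since O(renew_policy), deontic closure gives O(declare_conflict).
Premise 9, O(issue_refund → ¬declare_conflict), contraposes to O(declare_conflict → ¬issue_refund); with O(declare_conflict) we get O(¬issue_refund).
But premise 1, F(¬issue_refund), means O(issue_refund).
We now have both O(¬issue_refund) and O(issue_refund) — issue_refund is simultaneously obligatory and forbidden, violating the D-axiom.

Inconsistent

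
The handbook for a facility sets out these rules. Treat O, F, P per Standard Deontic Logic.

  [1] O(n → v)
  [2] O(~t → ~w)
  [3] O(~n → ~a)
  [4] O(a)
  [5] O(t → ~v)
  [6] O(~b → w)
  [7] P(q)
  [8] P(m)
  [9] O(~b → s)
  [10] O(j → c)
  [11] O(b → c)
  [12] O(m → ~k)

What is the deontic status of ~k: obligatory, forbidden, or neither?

Premise 12 is O(m → ~k), but O(m) is not derivable from the premises (the permission P(m) asserts only ~O(~m), not O(m)), so it does not yield O(~k).
No premise or chain of K-axiom applications forces O(~k), and none forces O(k). So ~k is neither obligatory nor forbidden under these norms.

Neither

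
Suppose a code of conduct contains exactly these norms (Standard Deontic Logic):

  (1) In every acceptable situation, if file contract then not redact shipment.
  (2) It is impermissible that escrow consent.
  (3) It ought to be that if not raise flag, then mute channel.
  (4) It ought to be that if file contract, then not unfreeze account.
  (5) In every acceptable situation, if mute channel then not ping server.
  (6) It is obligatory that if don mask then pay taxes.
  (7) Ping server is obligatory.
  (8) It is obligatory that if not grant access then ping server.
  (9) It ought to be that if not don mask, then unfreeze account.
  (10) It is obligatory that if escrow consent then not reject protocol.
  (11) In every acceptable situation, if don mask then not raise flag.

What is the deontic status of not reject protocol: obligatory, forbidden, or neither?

Neither

Premise 10 is O(escrow_consent → ¬reject_protocol), but O(escrow_consent) is not derivable from the premises, so it does not yield O(¬reject_protocol).
No premise or chain of K-axiom applications forces O(¬reject_protocol), and none forces O(reject_protocol). So ¬reject_protocol is neither obligatory nor forbidden under these norms.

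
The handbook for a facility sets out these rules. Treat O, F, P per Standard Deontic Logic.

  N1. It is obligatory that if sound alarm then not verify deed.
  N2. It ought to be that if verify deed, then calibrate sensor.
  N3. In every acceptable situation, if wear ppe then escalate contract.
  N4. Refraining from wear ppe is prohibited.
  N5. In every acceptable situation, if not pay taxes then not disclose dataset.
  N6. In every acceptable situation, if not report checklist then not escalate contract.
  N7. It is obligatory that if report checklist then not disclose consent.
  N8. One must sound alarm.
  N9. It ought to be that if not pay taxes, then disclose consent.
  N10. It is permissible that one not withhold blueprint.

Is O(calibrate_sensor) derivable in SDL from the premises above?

Premise 2 is O(verify_deed → calibrate_sensor), but O(verify_deed) is not derivable from the premises, so it does not yield O(calibrate_sensor).
No other premise forces O(calibrate_sensor). An ideal world satisfying every premise can still have calibrate_sensor false, so O(calibrate_sensor) is not derivable.

No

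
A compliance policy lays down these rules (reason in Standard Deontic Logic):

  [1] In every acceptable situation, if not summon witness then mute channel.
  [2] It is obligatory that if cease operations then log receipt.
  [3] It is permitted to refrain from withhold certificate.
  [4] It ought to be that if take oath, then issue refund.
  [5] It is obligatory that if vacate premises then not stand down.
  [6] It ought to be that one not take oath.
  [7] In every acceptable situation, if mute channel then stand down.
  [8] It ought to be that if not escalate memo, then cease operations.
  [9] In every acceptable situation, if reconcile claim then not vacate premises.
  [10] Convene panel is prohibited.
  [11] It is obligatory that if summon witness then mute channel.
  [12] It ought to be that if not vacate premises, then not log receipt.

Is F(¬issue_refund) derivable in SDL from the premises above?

Premise 4 is O(take_oath → issue_refund), but O(take_oath) is not derivable from the premises, so it does not yield O(issue_refund).
No other premise forces O(issue_refund). An ideal world satisfying every premise can still have ¬issue_refund true, so F(¬issue_refund) is not derivable.

No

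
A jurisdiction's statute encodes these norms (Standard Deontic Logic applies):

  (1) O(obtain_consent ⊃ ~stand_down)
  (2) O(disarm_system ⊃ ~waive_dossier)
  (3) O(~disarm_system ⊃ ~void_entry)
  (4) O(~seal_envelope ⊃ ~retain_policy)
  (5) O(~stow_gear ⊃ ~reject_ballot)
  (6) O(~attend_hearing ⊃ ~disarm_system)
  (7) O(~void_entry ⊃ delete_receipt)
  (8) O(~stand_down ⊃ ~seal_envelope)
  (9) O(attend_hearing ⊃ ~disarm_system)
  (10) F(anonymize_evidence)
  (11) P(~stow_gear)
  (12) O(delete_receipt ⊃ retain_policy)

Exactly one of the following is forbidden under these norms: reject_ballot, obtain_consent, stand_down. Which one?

Premises 9 and 6 are O(attend_hearing ⊃ ~disarm_system) and O(~attend_hearing ⊃ ~disarm_system); every ideal world satisfies attend_hearing or ~attend_hearing, so in either case ~disarm_system holds — hence O(~disarm_system).
From O(~disarm_system) and premise 3, O(~disarm_system ⊃ ~void_entry), we obtain O(~void_entry).
Premise 7 is O(~void_entry ⊃ delete_receipt); since O(~void_entry), deontic closure gives O(delete_receipt).
Applying K to premise 12 (O(delete_receipt ⊃ retain_policy)) and O(delete_receipt) yields O(retain_policy).
Premise 4 is O(~seal_envelope ⊃ ~retain_policy); contrapositively O(retain_policy ⊃ seal_envelope). Since O(retain_policy) holds, K gives O(seal_envelope).
The contrapositive of premise 8 (O(~stand_down ⊃ ~seal_envelope)) is O(seal_envelope ⊃ stand_down), and O(seal_envelope) is already established, so O(stand_down).
Premise 1 is O(obtain_consent ⊃ ~stand_down); contrapositively O(stand_down ⊃ ~obtain_consent). Since O(stand_down) holds, K gives O(~obtain_consent).
So O(~obtain_consent) holds, i.e. obtain_consent is forbidden. None of the other listed options is forbidden under the premises.

obtain_consent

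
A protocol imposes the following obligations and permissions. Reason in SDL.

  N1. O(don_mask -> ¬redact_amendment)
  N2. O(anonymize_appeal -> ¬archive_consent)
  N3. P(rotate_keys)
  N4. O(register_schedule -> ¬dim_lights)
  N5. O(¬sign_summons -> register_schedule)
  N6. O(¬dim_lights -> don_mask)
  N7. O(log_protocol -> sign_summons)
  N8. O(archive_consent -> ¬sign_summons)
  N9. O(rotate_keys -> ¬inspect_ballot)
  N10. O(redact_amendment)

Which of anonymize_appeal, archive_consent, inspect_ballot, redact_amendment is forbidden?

Premise 10 gives O(redact_amendment).
Premise 1, O(don_mask -> ¬redact_amendment), contraposes to O(redact_amendment -> ¬don_mask); with O(redact_amendment) we get O(¬don_mask).
Premise 6, O(¬dim_lights -> don_mask), contraposes to O(¬don_mask -> dim_lights); with O(¬don_mask) we get O(dim_lights).
Premise 4 is O(register_schedule -> ¬dim_lights); contrapositively O(dim_lights -> ¬register_schedule). Since O(dim_lights) holds, K gives O(¬register_schedule).
Premise 5 is O(¬sign_summons -> register_schedule); contrapositively O(¬register_schedule -> sign_summons). Since O(¬register_schedule) holds, K gives O(sign_summons).
Premise 8, O(archive_consent -> ¬sign_summons), contraposes to O(sign_summons -> ¬archive_consent); with O(sign_summons) we get O(¬archive_consent).
So O(¬archive_consent) holds, i.e. archive_consent is forbidden. None of the other listed options is forbidden under the premises.

archive_consent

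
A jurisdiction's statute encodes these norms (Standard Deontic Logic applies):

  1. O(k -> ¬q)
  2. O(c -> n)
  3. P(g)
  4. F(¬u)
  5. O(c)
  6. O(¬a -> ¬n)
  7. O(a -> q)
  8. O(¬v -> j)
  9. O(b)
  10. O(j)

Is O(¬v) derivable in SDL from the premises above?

No

Premise 8 is O(¬v -> j); even if O(j) held, inferring O(¬v) would be affirming the consequent — invalid.
No other premise forces O(¬v). An ideal world satisfying every premise can still have ¬v false, so O(¬v) is not derivable.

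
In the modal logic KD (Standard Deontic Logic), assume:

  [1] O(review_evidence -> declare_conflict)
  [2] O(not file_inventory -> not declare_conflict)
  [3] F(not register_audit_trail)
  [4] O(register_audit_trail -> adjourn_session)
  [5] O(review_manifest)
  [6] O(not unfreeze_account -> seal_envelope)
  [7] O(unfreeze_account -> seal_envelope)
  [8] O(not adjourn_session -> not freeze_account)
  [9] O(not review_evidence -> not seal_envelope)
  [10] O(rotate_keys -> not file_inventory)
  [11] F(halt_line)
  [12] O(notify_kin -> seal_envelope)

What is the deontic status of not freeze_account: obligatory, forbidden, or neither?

Neither

Premise 8 is O(not adjourn_session -> not freeze_account), but O(not adjourn_session) is not derivable from the premises, so it does not yield O(not freeze_account).
No premise or chain of K-axiom applications forces O(not freeze_account), and none forces O(freeze_account). So not freeze_account is neither obligatory nor forbidden under these norms.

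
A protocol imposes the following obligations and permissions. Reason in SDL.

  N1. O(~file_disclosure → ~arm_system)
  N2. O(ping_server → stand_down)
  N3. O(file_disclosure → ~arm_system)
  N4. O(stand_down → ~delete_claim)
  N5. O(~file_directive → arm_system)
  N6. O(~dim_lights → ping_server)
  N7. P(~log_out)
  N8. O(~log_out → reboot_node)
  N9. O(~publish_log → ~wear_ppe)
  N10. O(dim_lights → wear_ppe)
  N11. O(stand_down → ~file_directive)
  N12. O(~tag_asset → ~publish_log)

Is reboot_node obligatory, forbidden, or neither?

Neither

Premise 8 is O(~log_out → reboot_node), but O(~log_out) is not derivable from the premises (the permission P(~log_out) asserts only ~O(log_out), not O(~log_out)), so it does not yield O(reboot_node).
No premise or chain of K-axiom applications forces O(reboot_node), and none forces O(~reboot_node). So reboot_node is neither obligatory nor forbidden under these norms.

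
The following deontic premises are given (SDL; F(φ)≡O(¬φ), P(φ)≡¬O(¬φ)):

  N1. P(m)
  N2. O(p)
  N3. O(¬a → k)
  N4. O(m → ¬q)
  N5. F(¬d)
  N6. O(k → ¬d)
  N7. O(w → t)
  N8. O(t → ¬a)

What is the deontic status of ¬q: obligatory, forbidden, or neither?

Premise 4 is O(m → ¬q), but O(m) is not derivable from the premises (the permission P(m) asserts only ¬O(¬m), not O(m)), so it does not yield O(¬q).
No premise or chain of K-axiom applications forces O(¬q), and none forces O(q). So ¬q is neither obligatory nor forbidden under these norms.

Neither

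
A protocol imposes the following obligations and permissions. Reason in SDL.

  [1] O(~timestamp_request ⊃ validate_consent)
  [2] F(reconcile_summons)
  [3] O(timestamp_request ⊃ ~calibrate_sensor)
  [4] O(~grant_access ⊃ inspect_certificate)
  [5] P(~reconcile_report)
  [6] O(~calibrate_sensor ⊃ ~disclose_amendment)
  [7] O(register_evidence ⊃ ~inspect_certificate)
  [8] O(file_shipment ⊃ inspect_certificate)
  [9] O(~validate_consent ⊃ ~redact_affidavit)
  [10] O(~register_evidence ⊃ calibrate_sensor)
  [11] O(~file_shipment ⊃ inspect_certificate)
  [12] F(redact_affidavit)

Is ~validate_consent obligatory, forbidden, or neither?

Forbidden

By case analysis on file_shipment: premise 8 gives O(file_shipment ⊃ inspect_certificate) and premise 11 gives O(~file_shipment ⊃ inspect_certificate), so O(inspect_certificate) either way.
Premise 7, O(register_evidence ⊃ ~inspect_certificate), contraposes to O(inspect_certificate ⊃ ~register_evidence); with O(inspect_certificate) we get O(~register_evidence).
Premise 10 is O(~register_evidence ⊃ calibrate_sensor); since O(~register_evidence), deontic closure gives O(calibrate_sensor).
Premise 3 is O(timestamp_request ⊃ ~calibrate_sensor); contrapositively O(calibrate_sensor ⊃ ~timestamp_request). Since O(calibrate_sensor) holds, K gives O(~timestamp_request).
Applying K to premise 1 (O(~timestamp_request ⊃ validate_consent)) and O(~timestamp_request) yields O(validate_consent).
Premises 2, 4, 5, 6, 9, 12 do not contribute to this derivation.
Thus O(validate_consent), which is F(~validate_consent): ~validate_consent is forbidden.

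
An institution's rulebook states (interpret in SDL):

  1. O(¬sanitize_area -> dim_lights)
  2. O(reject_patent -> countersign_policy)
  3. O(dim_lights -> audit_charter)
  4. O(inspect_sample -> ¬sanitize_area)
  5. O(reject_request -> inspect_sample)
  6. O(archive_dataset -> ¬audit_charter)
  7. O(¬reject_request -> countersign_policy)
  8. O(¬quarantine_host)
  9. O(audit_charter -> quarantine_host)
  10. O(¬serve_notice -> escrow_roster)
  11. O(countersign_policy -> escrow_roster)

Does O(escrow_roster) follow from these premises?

Yes

Premise 8 states O(¬quarantine_host) outright.
Premise 9 is O(audit_charter -> quarantine_host); contrapositively O(¬quarantine_host -> ¬audit_charter). Since O(¬quarantine_host) holds, K gives O(¬audit_charter).
Premise 3 is O(dim_lights -> audit_charter); contrapositively O(¬audit_charter -> ¬dim_lights). Since O(¬audit_charter) holds, K gives O(¬dim_lights).
Premise 1 is O(¬sanitize_area -> dim_lights); contrapositively O(¬dim_lights -> sanitize_area). Since O(¬dim_lights) holds, K gives O(sanitize_area).
Premise 4 is O(inspect_sample -> ¬sanitize_area); contrapositively O(sanitize_area -> ¬inspect_sample). Since O(sanitize_area) holds, K gives O(¬inspect_sample).
The contrapositive of premise 5 (O(reject_request -> inspect_sample)) is O(¬inspect_sample -> ¬reject_request), and O(¬inspect_sample) is already established, so O(¬reject_request).
Applying K to premise 7 (O(¬reject_request -> countersign_policy)) and O(¬reject_request) yields O(countersign_policy).
Premise 11 is O(countersign_policy -> escrow_roster); since O(countersign_policy), deontic closure gives O(escrow_roster).
Premises 2, 6, 10 do not contribute to this derivation.
So O(escrow_roster) follows.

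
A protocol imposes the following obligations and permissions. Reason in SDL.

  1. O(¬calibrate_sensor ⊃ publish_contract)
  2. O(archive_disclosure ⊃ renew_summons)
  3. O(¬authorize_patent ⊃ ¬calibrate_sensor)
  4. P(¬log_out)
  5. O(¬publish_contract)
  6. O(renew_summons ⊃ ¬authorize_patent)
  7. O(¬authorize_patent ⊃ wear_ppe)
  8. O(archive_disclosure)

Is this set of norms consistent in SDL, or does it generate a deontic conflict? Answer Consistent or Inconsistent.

Inconsistent

From premise 5 we have O(¬publish_contract).
Premise 1 is O(¬calibrate_sensor ⊃ publish_contract); contrapositively O(¬publish_contract ⊃ calibrate_sensor). Since O(¬publish_contract) holds, K gives O(calibrate_sensor).
Premise 3 is O(¬authorize_patent ⊃ ¬calibrate_sensor); contrapositively O(calibrate_sensor ⊃ authorize_patent). Since O(calibrate_sensor) holds, K gives O(authorize_patent).
Premise 6, O(renew_summons ⊃ ¬authorize_patent), contraposes to O(authorize_patent ⊃ ¬renew_summons); with O(authorize_patent) we get O(¬renew_summons).
The contrapositive of premise 2 (O(archive_disclosure ⊃ renew_summons)) is O(¬renew_summons ⊃ ¬archive_disclosure), and O(¬renew_summons) is already established, so O(¬archive_disclosure).
Yet premise 8 states O(archive_disclosure).
We now have both O(¬archive_disclosure) and O(archive_disclosure) — archive_disclosure is simultaneously obligatory and forbidden, violating the D-axiom.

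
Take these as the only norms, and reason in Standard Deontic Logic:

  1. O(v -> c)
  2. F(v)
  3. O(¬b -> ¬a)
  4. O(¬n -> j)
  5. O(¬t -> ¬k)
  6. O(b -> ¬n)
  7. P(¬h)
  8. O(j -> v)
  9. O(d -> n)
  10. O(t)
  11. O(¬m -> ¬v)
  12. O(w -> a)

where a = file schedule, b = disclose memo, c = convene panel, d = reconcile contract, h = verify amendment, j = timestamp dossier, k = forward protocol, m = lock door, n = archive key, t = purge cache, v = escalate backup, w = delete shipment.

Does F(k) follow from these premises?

Premise 5 is O(¬t -> ¬k), but O(¬t) is not derivable from the premises, so it does not yield O(¬k).
No other premise forces O(¬k). An ideal world satisfying every premise can still have k true, so F(k) is not derivable.

No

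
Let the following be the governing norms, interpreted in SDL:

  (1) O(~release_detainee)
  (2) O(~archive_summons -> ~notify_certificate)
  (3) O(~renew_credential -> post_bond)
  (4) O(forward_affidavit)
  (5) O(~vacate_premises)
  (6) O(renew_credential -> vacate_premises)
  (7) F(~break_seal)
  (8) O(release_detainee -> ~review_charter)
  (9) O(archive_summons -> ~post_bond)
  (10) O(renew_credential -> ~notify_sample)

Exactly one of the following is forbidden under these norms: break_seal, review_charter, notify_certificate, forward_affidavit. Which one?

notify_certificate

Premise 5 states O(~vacate_premises) outright.
Premise 6, O(renew_credential -> vacate_premises), contraposes to O(~vacate_premises -> ~renew_credential); with O(~vacate_premises) we get O(~renew_credential).
Premise 3 is O(~renew_credential -> post_bond); since O(~renew_credential), deontic closure gives O(post_bond).
Premise 9, O(archive_summons -> ~post_bond), contraposes to O(post_bond -> ~archive_summons); with O(post_bond) we get O(~archive_summons).
With premise 2, O(~archive_summons -> ~notify_certificate), the K-axiom yields O(~notify_certificate).
So O(~notify_certificate) holds, i.e. notify_certificate is forbidden. None of the other listed options is forbidden under the premises.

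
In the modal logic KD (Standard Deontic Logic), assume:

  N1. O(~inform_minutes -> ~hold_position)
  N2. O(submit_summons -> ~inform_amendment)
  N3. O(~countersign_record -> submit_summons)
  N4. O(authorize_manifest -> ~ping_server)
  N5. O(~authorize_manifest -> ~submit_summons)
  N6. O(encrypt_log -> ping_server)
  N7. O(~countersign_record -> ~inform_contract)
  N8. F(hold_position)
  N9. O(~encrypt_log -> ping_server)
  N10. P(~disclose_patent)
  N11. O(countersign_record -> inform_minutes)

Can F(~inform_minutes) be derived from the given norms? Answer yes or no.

Yes

By case analysis on ~encrypt_log: premise 9 gives O(~encrypt_log -> ping_server) and premise 6 gives O(encrypt_log -> ping_server), so O(ping_server) either way.
Premise 4, O(authorize_manifest -> ~ping_server), contraposes to O(ping_server -> ~authorize_manifest); with O(ping_server) we get O(~authorize_manifest).
Premise 5 is O(~authorize_manifest -> ~submit_summons); since O(~authorize_manifest), deontic closure gives O(~submit_summons).
The contrapositive of premise 3 (O(~countersign_record -> submit_summons)) is O(~submit_summons -> countersign_record), and O(~submit_summons) is already established, so O(countersign_record).
Applying K to premise 11 (O(countersign_record -> inform_minutes)) and O(countersign_record) yields O(inform_minutes).
Premises 1, 2, 7, 8, 10 do not contribute to this derivation.
So O(inform_minutes) holds, i.e. F(~inform_minutes). The claim follows.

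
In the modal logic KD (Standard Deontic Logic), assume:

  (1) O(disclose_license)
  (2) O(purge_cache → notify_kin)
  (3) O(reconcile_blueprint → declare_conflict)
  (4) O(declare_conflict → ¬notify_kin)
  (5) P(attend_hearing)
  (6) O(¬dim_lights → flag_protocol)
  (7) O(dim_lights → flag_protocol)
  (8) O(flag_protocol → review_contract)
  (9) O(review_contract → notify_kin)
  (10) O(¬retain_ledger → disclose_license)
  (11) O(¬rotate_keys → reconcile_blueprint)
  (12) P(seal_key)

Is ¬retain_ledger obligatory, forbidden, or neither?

Premise 10 is O(¬retain_ledger → disclose_license); even if O(disclose_license) held, inferring O(¬retain_ledger) would be affirming the consequent — invalid.
No premise or chain of K-axiom applications forces O(¬retain_ledger), and none forces O(retain_ledger). So ¬retain_ledger is neither obligatory nor forbidden under these norms.

Neither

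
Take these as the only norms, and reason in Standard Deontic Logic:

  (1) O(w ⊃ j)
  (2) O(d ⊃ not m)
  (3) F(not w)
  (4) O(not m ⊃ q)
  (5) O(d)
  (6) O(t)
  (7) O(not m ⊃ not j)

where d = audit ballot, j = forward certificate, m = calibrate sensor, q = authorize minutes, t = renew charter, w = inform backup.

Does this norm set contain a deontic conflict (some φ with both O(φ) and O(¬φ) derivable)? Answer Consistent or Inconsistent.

Inconsistent

Premise 3 is F(not w), i.e. O(w).
From O(w) and premise 1, O(w ⊃ j), we obtain O(j).
The contrapositive of premise 7 (O(not m ⊃ not j)) is O(j ⊃ m), and O(j) is already established, so O(m).
Premise 2, O(d ⊃ not m), contraposes to O(m ⊃ not d); with O(m) we get O(not d).
However, premise 5 gives O(d).
We now have both O(not d) and O(d) — d is simultaneously obligatory and forbidden, violating the D-axiom.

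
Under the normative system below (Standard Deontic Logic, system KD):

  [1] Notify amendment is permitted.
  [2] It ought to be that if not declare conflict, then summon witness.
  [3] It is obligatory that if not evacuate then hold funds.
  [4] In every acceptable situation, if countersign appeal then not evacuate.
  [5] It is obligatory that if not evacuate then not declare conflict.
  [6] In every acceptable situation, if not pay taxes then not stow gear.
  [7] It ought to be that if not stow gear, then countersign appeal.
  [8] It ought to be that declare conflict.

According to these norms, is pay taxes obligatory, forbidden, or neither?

Obligatory

From premise 8 we have O(declare_conflict).
Premise 5, O(¬evacuate → ¬declare_conflict), contraposes to O(declare_conflict → evacuate); with O(declare_conflict) we get O(evacuate).
Premise 4, O(countersign_appeal → ¬evacuate), contraposes to O(evacuate → ¬countersign_appeal); with O(evacuate) we get O(¬countersign_appeal).
The contrapositive of premise 7 (O(¬stow_gear → countersign_appeal)) is O(¬countersign_appeal → stow_gear), and O(¬countersign_appeal) is already established, so O(stow_gear).
Premise 6, O(¬pay_taxes → ¬stow_gear), contraposes to O(stow_gear → pay_taxes); with O(stow_gear) we get O(pay_taxes).
Premises 1, 2, 3 do not contribute to this derivation.
Hence pay_taxes is obligatory.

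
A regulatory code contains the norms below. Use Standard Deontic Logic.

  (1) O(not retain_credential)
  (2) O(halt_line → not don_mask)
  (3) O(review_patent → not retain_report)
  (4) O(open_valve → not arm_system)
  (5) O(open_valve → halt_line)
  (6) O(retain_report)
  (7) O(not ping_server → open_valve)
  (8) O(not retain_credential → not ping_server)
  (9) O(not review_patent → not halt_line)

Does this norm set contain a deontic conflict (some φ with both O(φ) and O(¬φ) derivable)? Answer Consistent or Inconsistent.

Inconsistent

Premise 6 gives O(retain_report).
Premise 3, O(review_patent → not retain_report), contraposes to O(retain_report → not review_patent); with O(retain_report) we get O(not review_patent).
With premise 9, O(not review_patent → not halt_line), the K-axiom yields O(not halt_line).
Premise 5, O(open_valve → halt_line), contraposes to O(not halt_line → not open_valve); with O(not halt_line) we get O(not open_valve).
Premise 7, O(not ping_server → open_valve), contraposes to O(not open_valve → ping_server); with O(not open_valve) we get O(ping_server).
The contrapositive of premise 8 (O(not retain_credential → not ping_server)) is O(ping_server → retain_credential), and O(ping_server) is already established, so O(retain_credential).
Yet premise 1 states O(not retain_credential).
We now have both O(retain_credential) and O(not retain_credential) — retain_credential is simultaneously obligatory and forbidden, violating the D-axiom.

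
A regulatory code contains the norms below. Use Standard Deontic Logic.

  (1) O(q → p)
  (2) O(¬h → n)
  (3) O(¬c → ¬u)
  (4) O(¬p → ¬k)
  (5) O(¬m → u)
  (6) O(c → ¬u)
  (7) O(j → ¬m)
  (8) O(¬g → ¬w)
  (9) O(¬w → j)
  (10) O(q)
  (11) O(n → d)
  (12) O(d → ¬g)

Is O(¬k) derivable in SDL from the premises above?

No

Premise 4 is O(¬p → ¬k), but O(¬p) is not derivable from the premises, so it does not yield O(¬k).
No other premise forces O(¬k). An ideal world satisfying every premise can still have ¬k false, so O(¬k) is not derivable.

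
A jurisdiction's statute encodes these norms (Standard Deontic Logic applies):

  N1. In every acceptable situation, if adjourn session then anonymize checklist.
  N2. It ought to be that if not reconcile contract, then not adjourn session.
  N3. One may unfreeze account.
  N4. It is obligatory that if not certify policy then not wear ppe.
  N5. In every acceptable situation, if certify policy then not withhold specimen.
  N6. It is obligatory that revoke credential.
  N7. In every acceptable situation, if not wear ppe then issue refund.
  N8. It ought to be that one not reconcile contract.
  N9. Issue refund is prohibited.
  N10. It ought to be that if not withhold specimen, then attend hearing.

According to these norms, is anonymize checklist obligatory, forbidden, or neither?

Premise 1 is O(adjourn_session → anonymize_checklist), but O(adjourn_session) is not derivable from the premises, so it does not yield O(anonymize_checklist).
No premise or chain of K-axiom applications forces O(anonymize_checklist), and none forces O(¬anonymize_checklist). So anonymize_checklist is neither obligatory nor forbidden under these norms.

Neither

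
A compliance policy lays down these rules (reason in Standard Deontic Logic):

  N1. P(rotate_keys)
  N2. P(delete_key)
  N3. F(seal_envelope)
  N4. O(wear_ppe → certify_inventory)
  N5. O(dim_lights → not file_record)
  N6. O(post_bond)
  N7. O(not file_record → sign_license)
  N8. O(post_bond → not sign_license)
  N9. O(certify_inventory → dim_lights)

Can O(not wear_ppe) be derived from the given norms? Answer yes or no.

Premise 6 states O(post_bond) outright.
With premise 8, O(post_bond → not sign_license), the K-axiom yields O(not sign_license).
The contrapositive of premise 7 (O(not file_record → sign_license)) is O(not sign_license → file_record), and O(not sign_license) is already established, so O(file_record).
Premise 5, O(dim_lights → not file_record), contraposes to O(file_record → not dim_lights); with O(file_record) we get O(not dim_lights).
The contrapositive of premise 9 (O(certify_inventory → dim_lights)) is O(not dim_lights → not certify_inventory), and O(not dim_lights) is already established, so O(not certify_inventory).
Premise 4 is O(wear_ppe → certify_inventory); contrapositively O(not certify_inventory → not wear_ppe). Since O(not certify_inventory) holds, K gives O(not wear_ppe).
Premises 1, 2, 3 do not contribute to this derivation.
So O(not wear_ppe) follows.

Yes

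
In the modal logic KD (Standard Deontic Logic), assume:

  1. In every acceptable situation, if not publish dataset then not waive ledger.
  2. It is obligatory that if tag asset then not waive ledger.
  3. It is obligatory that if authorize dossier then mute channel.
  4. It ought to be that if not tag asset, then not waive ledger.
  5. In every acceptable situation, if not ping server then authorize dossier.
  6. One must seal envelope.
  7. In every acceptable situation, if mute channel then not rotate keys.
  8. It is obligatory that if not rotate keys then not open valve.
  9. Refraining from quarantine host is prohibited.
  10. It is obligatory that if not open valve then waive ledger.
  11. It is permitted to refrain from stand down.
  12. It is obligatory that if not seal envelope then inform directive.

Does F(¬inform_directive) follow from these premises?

Premise 12 is O(¬seal_envelope → inform_directive), but O(¬seal_envelope) is not derivable from the premises, so it does not yield O(inform_directive).
No other premise forces O(inform_directive). An ideal world satisfying every premise can still have ¬inform_directive true, so F(¬inform_directive) is not derivable.

No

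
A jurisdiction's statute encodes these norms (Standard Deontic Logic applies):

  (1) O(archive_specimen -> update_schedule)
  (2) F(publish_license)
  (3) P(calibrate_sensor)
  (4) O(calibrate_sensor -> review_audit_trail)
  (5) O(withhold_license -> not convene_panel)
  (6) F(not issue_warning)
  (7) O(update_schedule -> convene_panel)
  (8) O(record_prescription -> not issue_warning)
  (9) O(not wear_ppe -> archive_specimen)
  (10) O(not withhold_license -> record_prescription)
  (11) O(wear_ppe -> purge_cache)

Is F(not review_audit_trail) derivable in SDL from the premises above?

No

Premise 4 is O(calibrate_sensor -> review_audit_trail), but O(calibrate_sensor) is not derivable from the premises (the permission P(calibrate_sensor) asserts only not O(not calibrate_sensor), not O(calibrate_sensor)), so it does not yield O(review_audit_trail).
No other premise forces O(review_audit_trail). An ideal world satisfying every premise can still have not review_audit_trail true, so F(not review_audit_trail) is not derivable.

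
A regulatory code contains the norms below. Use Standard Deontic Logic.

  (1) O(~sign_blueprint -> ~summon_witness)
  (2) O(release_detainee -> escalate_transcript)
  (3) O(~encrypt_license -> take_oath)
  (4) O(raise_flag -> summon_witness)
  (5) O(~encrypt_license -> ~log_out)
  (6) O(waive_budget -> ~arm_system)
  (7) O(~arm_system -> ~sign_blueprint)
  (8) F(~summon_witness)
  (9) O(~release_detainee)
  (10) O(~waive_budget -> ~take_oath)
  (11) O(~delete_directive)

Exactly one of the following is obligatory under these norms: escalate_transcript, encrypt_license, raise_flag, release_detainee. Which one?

encrypt_license

F(~summon_witness) at premise 8 means O(summon_witness).
Premise 1, O(~sign_blueprint -> ~summon_witness), contraposes to O(summon_witness -> sign_blueprint); with O(summon_witness) we get O(sign_blueprint).
The contrapositive of premise 7 (O(~arm_system -> ~sign_blueprint)) is O(sign_blueprint -> arm_system), and O(sign_blueprint) is already established, so O(arm_system).
Premise 6 is O(waive_budget -> ~arm_system); contrapositively O(arm_system -> ~waive_budget). Since O(arm_system) holds, K gives O(~waive_budget).
From O(~waive_budget) and premise 10, O(~waive_budget -> ~take_oath), we obtain O(~take_oath).
Premise 3, O(~encrypt_license -> take_oath), contraposes to O(~take_oath -> encrypt_license); with O(~take_oath) we get O(encrypt_license).
So O(encrypt_license) holds — encrypt_license is obligatory. None of the other listed options is made obligatory by any chain of premises.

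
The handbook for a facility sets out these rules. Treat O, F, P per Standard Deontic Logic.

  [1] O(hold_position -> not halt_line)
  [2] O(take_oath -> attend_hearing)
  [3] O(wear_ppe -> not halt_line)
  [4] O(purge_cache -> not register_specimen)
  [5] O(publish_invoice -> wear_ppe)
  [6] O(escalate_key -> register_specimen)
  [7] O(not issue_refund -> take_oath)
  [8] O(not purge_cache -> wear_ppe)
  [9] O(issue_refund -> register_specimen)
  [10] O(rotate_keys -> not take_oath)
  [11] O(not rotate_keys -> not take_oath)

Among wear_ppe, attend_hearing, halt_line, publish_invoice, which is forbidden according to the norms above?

halt_line

By case analysis on not rotate_keys: premise 11 gives O(not rotate_keys -> not take_oath) and premise 10 gives O(rotate_keys -> not take_oath), so O(not take_oath) either way.
Premise 7 is O(not issue_refund -> take_oath); contrapositively O(not take_oath -> issue_refund). Since O(not take_oath) holds, K gives O(issue_refund).
From O(issue_refund) and premise 9, O(issue_refund -> register_specimen), we obtain O(register_specimen).
Premise 4 is O(purge_cache -> not register_specimen); contrapositively O(register_specimen -> not purge_cache). Since O(register_specimen) holds, K gives O(not purge_cache).
With premise 8, O(not purge_cache -> wear_ppe), the K-axiom yields O(wear_ppe).
With premise 3, O(wear_ppe -> not halt_line), the K-axiom yields O(not halt_line).
So O(not halt_line) holds, i.e. halt_line is forbidden. None of the other listed options is forbidden under the premises.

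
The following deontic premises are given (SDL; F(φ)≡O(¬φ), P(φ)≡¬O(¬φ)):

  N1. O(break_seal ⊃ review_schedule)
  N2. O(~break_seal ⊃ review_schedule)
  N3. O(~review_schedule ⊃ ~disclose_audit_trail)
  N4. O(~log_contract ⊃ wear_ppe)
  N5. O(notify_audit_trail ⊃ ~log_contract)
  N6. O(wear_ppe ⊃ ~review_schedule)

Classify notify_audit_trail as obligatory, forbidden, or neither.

By case analysis on ~break_seal: premise 2 gives O(~break_seal ⊃ review_schedule) and premise 1 gives O(break_seal ⊃ review_schedule), so O(review_schedule) either way.
Premise 6 is O(wear_ppe ⊃ ~review_schedule); contrapositively O(review_schedule ⊃ ~wear_ppe). Since O(review_schedule) holds, K gives O(~wear_ppe).
Premise 4, O(~log_contract ⊃ wear_ppe), contraposes to O(~wear_ppe ⊃ log_contract); with O(~wear_ppe) we get O(log_contract).
Premise 5, O(notify_audit_trail ⊃ ~log_contract), contraposes to O(log_contract ⊃ ~notify_audit_trail); with O(log_contract) we get O(~notify_audit_trail).
Premise 3 does not contribute to this derivation.
Thus O(~notify_audit_trail), which is F(notify_audit_trail): notify_audit_trail is forbidden.

Forbidden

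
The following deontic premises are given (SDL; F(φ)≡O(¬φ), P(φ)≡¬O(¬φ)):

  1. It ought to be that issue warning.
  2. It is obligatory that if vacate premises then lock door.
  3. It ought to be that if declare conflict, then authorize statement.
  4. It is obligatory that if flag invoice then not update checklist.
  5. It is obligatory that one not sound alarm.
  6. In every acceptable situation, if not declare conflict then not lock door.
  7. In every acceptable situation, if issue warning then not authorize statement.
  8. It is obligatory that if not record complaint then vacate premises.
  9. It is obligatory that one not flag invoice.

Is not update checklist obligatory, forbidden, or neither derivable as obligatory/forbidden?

Premise 4 is O(flag_invoice → ¬update_checklist), but O(flag_invoice) is not derivable from the premises, so it does not yield O(¬update_checklist).
No premise or chain of K-axiom applications forces O(¬update_checklist), and none forces O(update_checklist). So ¬update_checklist is neither obligatory nor forbidden under these norms.

Neither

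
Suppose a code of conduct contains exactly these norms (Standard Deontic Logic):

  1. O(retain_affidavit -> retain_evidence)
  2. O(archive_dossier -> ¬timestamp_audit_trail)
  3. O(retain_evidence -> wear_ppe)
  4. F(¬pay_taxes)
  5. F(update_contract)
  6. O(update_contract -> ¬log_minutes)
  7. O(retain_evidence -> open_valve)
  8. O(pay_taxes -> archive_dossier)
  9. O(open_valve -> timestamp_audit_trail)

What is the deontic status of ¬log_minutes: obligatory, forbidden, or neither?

Neither

Premise 6 is O(update_contract -> ¬log_minutes), but O(update_contract) is not derivable from the premises, so it does not yield O(¬log_minutes).
No premise or chain of K-axiom applications forces O(¬log_minutes), and none forces O(log_minutes). So ¬log_minutes is neither obligatory nor forbidden under these norms.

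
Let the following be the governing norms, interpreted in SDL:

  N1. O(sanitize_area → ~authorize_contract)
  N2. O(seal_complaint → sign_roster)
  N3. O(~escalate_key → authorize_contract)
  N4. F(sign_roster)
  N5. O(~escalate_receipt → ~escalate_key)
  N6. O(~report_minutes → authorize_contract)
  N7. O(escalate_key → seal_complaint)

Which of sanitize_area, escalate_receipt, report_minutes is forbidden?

sanitize_area

F(sign_roster) at premise 4 means O(~sign_roster).
Premise 2, O(seal_complaint → sign_roster), contraposes to O(~sign_roster → ~seal_complaint); with O(~sign_roster) we get O(~seal_complaint).
Premise 7 is O(escalate_key → seal_complaint); contrapositively O(~seal_complaint → ~escalate_key). Since O(~seal_complaint) holds, K gives O(~escalate_key).
From O(~escalate_key) and premise 3, O(~escalate_key → authorize_contract), we obtain O(authorize_contract).
Premise 1, O(sanitize_area → ~authorize_contract), contraposes to O(authorize_contract → ~sanitize_area); with O(authorize_contract) we get O(~sanitize_area).
So O(~sanitize_area) holds, i.e. sanitize_area is forbidden. None of the other listed options is forbidden under the premises.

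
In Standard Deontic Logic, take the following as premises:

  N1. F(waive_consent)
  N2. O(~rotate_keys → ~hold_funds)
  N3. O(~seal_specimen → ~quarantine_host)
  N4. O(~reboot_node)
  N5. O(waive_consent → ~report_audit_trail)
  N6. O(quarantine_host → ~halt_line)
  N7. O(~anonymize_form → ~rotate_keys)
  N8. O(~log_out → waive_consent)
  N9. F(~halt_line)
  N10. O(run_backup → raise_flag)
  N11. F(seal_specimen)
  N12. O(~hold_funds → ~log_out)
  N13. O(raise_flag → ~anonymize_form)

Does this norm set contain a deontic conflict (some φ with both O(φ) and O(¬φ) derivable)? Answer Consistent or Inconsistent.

Premise 6 is O(quarantine_host → ~halt_line), but O(quarantine_host) is not derivable from the premises, so it does not yield O(~halt_line).
So O(~halt_line) is not derivable, and the apparent clash with O(halt_line) does not arise.
A world satisfying every obligation exists (e.g. anonymize_form=true, halt_line=true, hold_funds=true, log_out=true, quarantine_host=false, raise_flag=false, reboot_node=false, report_audit_trail=false, rotate_keys=true, run_backup=false, seal_specimen=false, waive_consent=false); no atom is both obligatory and forbidden, so the set is consistent.

Consistent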